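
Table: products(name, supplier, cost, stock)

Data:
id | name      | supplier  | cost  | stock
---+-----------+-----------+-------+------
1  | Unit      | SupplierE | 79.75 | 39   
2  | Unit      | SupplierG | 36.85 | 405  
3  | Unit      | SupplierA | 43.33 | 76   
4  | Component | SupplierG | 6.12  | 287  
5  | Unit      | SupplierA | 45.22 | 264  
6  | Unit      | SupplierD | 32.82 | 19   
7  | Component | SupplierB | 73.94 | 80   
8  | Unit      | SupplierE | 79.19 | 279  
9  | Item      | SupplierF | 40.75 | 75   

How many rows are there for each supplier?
SELECT supplier, COUNT(*) as count
FROM products
GROUP BY supplier

Result:
  SupplierA: 2
  SupplierB: 1
  SupplierD: 1
  SupplierE: 2
  SupplierF: 1
  SupplierG: 2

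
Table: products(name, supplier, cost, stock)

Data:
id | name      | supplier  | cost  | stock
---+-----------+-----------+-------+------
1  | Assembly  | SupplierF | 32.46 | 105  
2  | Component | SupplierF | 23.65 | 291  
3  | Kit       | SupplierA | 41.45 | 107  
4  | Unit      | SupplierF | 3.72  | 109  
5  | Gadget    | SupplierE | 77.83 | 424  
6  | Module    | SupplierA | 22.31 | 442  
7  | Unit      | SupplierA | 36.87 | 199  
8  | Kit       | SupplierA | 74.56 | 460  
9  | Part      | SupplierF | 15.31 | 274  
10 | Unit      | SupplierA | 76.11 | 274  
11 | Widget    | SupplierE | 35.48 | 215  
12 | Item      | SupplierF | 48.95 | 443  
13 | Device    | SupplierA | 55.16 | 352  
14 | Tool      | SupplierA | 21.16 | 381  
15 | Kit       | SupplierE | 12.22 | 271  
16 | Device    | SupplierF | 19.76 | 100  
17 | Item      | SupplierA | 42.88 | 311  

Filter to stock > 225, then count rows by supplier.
SELECT supplier, COUNT(*)
FROM products
WHERE stock > 225
GROUP BY supplier

Note: WHERE filters rows before grouping.

Result:
  SupplierA: 6
  SupplierE: 2
  SupplierF: 3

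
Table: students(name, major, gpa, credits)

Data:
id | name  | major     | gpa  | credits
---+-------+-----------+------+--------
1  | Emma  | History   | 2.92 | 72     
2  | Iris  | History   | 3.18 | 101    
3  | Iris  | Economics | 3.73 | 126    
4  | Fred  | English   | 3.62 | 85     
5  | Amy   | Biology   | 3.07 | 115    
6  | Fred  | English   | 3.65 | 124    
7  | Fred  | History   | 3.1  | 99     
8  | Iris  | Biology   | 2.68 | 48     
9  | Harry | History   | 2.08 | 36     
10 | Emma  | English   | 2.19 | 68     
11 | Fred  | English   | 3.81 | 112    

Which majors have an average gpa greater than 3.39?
SELECT major, AVG(gpa)
FROM students
GROUP BY major
HAVING AVG(gpa) > 3.39

Result:
  Economics: avg=3.73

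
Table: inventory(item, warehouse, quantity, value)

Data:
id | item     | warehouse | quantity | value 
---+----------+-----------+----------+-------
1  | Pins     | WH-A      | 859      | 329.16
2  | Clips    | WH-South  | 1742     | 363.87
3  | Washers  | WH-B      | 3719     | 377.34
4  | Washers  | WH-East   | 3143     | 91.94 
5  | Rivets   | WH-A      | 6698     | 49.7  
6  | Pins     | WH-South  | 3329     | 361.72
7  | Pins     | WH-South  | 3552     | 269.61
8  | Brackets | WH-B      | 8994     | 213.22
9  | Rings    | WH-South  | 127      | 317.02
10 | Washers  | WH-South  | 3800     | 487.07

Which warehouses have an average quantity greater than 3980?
SELECT warehouse, AVG(quantity)
FROM inventory
GROUP BY warehouse
HAVING AVG(quantity) > 3980

Result:
  WH-B: avg=6356.50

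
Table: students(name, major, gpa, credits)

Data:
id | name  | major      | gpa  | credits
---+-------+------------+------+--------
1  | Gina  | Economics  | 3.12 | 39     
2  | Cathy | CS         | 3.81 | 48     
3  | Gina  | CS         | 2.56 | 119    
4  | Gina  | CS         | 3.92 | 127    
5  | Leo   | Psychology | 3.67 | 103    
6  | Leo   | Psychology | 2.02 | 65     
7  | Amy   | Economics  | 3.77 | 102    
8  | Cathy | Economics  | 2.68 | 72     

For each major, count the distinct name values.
SELECT major, COUNT(DISTINCT name)
FROM students
GROUP BY major

Result:
  CS: 2 distinct
  Economics: 3 distinct
  Psychology: 1 distinct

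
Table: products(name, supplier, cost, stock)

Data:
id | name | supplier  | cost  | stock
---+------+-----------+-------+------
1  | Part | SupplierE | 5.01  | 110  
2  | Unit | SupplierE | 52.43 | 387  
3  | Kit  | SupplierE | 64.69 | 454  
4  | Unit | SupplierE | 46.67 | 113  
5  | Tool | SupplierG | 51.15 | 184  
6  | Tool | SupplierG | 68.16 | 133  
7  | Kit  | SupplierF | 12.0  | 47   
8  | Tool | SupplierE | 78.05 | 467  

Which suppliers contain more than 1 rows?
SELECT supplier, COUNT(*) as cnt
FROM products
GROUP BY supplier
HAVING COUNT(*) > 1

Result:
  SupplierE: 5
  SupplierG: 2

Note: HAVING filters groups after aggregation, WHERE filters rows before.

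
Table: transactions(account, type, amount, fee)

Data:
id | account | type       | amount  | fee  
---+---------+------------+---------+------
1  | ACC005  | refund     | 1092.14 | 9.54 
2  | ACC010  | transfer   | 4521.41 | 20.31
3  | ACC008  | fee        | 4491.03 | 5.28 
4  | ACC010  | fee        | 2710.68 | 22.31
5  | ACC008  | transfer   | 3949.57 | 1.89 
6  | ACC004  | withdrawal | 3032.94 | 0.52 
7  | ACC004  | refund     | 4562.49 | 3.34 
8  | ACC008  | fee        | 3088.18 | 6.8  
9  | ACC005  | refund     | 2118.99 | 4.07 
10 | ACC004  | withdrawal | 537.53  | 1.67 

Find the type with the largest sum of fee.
SELECT type, SUM(fee) as val
FROM transactions
GROUP BY type
ORDER BY val DESC
LIMIT 1

Result: fee with sum(fee) = 34.39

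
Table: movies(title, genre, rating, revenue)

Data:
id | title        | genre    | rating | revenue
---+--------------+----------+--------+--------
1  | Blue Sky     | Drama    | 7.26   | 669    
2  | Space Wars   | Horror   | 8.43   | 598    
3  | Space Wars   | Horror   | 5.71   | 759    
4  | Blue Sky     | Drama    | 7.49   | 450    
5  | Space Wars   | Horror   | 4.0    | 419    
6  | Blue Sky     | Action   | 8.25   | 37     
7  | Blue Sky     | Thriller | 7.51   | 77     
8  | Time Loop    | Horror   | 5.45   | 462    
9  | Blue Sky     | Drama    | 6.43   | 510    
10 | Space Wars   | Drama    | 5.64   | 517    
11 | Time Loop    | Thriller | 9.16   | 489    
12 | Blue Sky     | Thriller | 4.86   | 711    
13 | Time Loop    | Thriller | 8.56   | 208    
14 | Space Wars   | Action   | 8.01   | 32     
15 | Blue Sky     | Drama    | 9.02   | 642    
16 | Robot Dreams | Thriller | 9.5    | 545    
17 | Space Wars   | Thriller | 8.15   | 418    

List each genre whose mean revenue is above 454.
SELECT genre, AVG(revenue)
FROM movies
GROUP BY genre
HAVING AVG(revenue) > 454

Result:
  Drama: avg=557.60
  Horror: avg=559.50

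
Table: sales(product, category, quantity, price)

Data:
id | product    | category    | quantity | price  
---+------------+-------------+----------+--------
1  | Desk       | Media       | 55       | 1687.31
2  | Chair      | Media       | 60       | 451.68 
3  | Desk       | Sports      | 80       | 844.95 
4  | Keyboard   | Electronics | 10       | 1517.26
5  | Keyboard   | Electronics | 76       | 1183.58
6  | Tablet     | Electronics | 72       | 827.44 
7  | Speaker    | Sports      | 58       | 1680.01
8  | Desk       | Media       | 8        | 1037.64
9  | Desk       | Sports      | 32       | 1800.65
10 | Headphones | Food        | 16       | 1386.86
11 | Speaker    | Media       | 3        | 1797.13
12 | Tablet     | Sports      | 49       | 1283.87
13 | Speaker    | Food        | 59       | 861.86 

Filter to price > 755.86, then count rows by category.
SELECT category, COUNT(*)
FROM sales
WHERE price > 755.86
GROUP BY category

Note: WHERE filters rows before grouping.

Result:
  Electronics: 3
  Food: 2
  Media: 3
  Sports: 4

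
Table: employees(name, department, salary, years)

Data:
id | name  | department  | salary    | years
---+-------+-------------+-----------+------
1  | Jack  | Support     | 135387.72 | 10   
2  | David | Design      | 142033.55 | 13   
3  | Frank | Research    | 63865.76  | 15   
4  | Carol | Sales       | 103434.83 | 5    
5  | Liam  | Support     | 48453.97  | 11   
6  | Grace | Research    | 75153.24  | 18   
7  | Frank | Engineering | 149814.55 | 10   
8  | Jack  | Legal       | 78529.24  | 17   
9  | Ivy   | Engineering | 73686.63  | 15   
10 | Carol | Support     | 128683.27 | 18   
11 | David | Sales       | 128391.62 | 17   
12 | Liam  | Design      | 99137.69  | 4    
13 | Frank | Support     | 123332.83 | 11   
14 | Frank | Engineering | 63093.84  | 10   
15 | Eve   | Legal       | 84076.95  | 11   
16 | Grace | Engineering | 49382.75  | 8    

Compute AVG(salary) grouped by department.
SELECT department, AVG(salary) as result
FROM employees
GROUP BY department

Result:
  Design: 120585.62
  Engineering: 83994.44
  Legal: 81303.10
  Research: 69509.50
  Sales: 115913.23
  Support: 108964.45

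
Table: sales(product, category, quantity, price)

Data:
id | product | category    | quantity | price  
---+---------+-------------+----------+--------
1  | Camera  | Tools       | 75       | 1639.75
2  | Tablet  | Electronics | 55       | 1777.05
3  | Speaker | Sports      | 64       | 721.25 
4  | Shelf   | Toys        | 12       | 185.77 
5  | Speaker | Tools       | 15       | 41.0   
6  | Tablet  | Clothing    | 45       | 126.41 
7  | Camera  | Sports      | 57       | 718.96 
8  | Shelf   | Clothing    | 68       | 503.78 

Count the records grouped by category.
SELECT category, COUNT(*) as count
FROM sales
GROUP BY category

Result:
  Clothing: 2
  Electronics: 1
  Sports: 2
  Tools: 2
  Toys: 1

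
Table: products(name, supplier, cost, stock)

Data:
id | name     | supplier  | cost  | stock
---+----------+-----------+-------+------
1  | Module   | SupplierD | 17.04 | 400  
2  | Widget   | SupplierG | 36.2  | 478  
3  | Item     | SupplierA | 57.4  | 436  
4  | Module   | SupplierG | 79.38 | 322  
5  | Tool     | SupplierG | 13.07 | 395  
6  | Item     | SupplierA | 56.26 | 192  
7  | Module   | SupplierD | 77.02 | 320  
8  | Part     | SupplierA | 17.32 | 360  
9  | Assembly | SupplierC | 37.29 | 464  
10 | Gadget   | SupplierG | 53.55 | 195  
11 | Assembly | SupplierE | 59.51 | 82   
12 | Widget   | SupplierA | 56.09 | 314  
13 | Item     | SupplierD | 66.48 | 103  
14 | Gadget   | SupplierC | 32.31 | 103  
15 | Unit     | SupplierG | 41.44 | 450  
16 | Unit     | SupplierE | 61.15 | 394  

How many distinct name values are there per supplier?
SELECT supplier, COUNT(DISTINCT name)
FROM products
GROUP BY supplier

Result:
  SupplierA: 3 distinct
  SupplierC: 2 distinct
  SupplierD: 2 distinct
  SupplierE: 2 distinct
  SupplierG: 5 distinct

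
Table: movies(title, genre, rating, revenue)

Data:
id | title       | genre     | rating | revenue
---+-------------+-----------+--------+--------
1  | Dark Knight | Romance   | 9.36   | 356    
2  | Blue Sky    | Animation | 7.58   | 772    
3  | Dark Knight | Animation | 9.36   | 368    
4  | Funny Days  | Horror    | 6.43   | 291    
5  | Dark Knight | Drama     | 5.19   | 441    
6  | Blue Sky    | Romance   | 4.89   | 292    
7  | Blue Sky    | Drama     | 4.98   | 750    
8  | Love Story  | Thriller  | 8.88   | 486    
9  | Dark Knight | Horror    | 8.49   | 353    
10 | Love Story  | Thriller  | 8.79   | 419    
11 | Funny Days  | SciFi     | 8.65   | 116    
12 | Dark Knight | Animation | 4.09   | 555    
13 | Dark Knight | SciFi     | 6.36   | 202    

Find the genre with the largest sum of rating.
SELECT genre, SUM(rating) as val
FROM movies
GROUP BY genre
ORDER BY val DESC
LIMIT 1

Result: Animation with sum(rating) = 21.03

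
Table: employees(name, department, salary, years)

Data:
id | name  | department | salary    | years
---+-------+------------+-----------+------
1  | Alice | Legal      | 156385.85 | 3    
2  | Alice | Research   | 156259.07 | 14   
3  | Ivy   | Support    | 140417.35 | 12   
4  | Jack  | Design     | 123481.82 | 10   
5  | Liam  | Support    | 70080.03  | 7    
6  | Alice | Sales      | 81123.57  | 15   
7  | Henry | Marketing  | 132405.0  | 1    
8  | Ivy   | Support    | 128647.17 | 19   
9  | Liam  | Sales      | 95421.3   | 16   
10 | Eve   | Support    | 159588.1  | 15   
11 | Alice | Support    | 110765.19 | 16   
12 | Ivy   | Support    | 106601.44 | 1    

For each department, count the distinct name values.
SELECT department, COUNT(DISTINCT name)
FROM employees
GROUP BY department

Result:
  Design: 1 distinct
  Legal: 1 distinct
  Marketing: 1 distinct
  Research: 1 distinct
  Sales: 2 distinct
  Support: 4 distinct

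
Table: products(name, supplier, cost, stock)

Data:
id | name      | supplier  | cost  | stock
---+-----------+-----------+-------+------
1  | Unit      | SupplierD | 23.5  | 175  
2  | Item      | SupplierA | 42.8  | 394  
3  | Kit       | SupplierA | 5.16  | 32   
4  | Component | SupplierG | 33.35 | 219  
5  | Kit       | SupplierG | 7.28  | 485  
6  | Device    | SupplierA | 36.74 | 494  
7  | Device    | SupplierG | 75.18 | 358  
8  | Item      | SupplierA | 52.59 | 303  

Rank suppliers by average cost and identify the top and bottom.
SELECT supplier, AVG(cost)
FROM products
GROUP BY supplier
ORDER BY AVG(cost)

All groups:
  SupplierD: 23.50
  SupplierA: 34.32
  SupplierG: 38.60

Highest: SupplierG (38.60)
Lowest: SupplierD (23.50)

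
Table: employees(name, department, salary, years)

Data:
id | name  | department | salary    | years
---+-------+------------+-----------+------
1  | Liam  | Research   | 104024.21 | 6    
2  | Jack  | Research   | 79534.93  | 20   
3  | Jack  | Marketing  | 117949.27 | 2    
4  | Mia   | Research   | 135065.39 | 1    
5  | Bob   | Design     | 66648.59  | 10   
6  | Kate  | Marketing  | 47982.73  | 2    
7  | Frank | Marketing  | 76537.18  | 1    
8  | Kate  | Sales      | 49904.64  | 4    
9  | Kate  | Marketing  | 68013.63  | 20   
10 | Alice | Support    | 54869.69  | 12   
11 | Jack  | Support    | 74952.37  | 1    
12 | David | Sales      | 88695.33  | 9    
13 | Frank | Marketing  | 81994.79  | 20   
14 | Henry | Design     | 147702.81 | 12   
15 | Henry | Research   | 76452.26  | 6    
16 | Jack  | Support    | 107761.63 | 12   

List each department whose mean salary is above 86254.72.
SELECT department, AVG(salary)
FROM employees
GROUP BY department
HAVING AVG(salary) > 86254.72

Result:
  Design: avg=107175.70
  Research: avg=98769.20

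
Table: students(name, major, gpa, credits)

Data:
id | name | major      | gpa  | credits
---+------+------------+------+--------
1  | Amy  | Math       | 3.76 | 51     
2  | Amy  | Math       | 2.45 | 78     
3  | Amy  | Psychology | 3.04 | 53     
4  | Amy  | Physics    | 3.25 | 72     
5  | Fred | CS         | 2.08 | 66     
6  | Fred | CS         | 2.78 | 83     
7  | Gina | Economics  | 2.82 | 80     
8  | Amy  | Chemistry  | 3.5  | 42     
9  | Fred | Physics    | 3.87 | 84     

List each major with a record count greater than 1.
SELECT major, COUNT(*) as cnt
FROM students
GROUP BY major
HAVING COUNT(*) > 1

Result:
  CS: 2
  Math: 2
  Physics: 2

Note: HAVING filters groups after aggregation, WHERE filters rows before.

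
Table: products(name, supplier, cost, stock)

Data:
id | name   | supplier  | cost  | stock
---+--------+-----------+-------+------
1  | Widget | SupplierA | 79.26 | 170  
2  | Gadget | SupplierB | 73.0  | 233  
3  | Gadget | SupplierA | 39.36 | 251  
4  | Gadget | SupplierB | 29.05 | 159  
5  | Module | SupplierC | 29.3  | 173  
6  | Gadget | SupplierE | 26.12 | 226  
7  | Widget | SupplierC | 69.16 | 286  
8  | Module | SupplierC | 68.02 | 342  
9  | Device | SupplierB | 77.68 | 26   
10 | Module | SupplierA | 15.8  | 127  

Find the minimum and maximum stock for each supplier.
SELECT supplier, MIN(stock), MAX(stock)
FROM products
GROUP BY supplier

Result:
  SupplierA: min=127, max=251
  SupplierB: min=26, max=233
  SupplierC: min=173, max=342
  SupplierE: min=226, max=226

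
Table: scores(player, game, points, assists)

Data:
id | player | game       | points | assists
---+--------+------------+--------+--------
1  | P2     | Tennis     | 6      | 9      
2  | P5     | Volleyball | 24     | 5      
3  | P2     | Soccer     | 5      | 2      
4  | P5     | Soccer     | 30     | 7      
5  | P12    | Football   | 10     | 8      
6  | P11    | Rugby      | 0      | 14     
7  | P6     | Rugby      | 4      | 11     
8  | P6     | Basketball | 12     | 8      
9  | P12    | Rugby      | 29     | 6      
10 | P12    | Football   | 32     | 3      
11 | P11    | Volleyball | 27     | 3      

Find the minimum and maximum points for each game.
SELECT game, MIN(points), MAX(points)
FROM scores
GROUP BY game

Result:
  Basketball: min=12, max=12
  Football: min=10, max=32
  Rugby: min=0, max=29
  Soccer: min=5, max=30
  Tennis: min=6, max=6
  Volleyball: min=24, max=27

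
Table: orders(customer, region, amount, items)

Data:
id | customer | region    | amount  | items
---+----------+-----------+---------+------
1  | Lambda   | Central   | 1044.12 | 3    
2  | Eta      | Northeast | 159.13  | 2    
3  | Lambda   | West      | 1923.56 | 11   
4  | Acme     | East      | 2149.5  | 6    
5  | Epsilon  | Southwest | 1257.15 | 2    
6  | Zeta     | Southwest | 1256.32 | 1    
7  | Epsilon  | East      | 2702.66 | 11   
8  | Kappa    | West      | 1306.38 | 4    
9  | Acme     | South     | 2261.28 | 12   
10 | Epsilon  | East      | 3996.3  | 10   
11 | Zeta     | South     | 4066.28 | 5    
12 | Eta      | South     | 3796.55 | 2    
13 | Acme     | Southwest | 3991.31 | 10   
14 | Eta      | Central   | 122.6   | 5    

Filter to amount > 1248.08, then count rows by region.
SELECT region, COUNT(*)
FROM orders
WHERE amount > 1248.08
GROUP BY region

Note: WHERE filters rows before grouping.

Result:
  East: 3
  South: 3
  Southwest: 3
  West: 2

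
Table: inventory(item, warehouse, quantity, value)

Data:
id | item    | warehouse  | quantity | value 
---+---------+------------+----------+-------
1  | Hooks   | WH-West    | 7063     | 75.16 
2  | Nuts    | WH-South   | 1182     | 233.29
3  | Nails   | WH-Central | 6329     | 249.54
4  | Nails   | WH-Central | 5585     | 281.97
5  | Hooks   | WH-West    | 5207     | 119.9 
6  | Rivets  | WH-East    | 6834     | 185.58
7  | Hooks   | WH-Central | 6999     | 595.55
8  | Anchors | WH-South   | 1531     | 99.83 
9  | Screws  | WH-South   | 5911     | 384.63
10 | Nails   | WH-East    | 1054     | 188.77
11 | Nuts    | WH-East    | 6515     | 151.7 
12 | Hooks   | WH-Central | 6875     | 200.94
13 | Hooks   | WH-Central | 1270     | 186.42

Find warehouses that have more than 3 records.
SELECT warehouse, COUNT(*) as cnt
FROM inventory
GROUP BY warehouse
HAVING COUNT(*) > 3

Result:
  WH-Central: 5

Note: HAVING filters groups after aggregation, WHERE filters rows before.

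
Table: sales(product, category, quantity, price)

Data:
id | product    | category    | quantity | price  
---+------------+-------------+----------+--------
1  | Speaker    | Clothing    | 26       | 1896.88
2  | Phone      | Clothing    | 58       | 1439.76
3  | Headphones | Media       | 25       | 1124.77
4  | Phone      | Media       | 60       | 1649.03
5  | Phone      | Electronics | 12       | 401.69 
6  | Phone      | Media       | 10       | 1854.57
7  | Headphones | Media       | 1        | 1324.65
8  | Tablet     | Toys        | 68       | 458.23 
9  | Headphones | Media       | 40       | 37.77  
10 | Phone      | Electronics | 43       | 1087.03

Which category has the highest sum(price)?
SELECT category, SUM(price) as val
FROM sales
GROUP BY category
ORDER BY val DESC
LIMIT 1

Result: Media with sum(price) = 5990.79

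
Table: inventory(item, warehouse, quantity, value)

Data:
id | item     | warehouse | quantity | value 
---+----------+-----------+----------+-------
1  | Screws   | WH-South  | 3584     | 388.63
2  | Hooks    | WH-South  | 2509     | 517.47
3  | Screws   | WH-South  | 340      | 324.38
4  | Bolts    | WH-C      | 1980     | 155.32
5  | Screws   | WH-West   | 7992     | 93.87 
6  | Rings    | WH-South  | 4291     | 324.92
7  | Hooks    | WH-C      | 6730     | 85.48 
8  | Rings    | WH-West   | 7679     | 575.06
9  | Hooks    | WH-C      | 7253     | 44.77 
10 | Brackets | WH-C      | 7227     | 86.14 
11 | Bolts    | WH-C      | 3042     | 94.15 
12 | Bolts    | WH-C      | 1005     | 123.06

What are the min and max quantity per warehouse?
SELECT warehouse, MIN(quantity), MAX(quantity)
FROM inventory
GROUP BY warehouse

Result:
  WH-C: min=1005, max=7253
  WH-South: min=340, max=4291
  WH-West: min=7679, max=7992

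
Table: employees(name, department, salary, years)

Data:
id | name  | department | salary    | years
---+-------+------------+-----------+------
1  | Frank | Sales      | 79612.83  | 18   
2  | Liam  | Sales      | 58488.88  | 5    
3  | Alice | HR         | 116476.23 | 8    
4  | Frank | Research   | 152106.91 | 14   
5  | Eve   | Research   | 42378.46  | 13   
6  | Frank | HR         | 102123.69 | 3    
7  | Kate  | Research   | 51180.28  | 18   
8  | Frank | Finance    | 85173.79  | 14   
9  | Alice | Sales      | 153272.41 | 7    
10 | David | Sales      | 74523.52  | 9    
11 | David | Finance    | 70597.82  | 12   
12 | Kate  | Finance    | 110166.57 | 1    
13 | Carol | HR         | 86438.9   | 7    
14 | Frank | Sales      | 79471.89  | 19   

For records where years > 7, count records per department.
SELECT department, COUNT(*)
FROM employees
WHERE years > 7
GROUP BY department

Note: WHERE filters rows before grouping.

Result:
  Finance: 2
  HR: 1
  Research: 3
  Sales: 3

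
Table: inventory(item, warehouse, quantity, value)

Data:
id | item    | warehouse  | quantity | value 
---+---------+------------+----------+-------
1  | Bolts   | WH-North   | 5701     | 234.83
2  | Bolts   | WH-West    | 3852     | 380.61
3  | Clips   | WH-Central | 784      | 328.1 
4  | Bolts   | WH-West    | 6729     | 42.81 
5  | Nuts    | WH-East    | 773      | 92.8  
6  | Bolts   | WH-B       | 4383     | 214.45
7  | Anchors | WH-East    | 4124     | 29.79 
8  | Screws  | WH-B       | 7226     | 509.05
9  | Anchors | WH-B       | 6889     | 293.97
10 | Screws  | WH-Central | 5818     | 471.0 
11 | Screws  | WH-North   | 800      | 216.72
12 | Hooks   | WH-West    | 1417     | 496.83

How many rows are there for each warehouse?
SELECT warehouse, COUNT(*) as count
FROM inventory
GROUP BY warehouse

Result:
  WH-B: 3
  WH-Central: 2
  WH-East: 2
  WH-North: 2
  WH-West: 3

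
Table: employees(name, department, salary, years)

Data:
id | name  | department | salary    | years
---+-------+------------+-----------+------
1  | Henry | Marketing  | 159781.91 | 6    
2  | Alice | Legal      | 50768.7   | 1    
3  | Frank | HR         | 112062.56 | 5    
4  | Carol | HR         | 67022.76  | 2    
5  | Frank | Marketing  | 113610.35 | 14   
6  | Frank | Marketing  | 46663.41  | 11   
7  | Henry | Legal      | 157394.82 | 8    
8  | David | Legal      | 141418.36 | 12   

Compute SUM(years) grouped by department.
SELECT department, SUM(years) as result
FROM employees
GROUP BY department

Result:
  HR: 7
  Legal: 21
  Marketing: 31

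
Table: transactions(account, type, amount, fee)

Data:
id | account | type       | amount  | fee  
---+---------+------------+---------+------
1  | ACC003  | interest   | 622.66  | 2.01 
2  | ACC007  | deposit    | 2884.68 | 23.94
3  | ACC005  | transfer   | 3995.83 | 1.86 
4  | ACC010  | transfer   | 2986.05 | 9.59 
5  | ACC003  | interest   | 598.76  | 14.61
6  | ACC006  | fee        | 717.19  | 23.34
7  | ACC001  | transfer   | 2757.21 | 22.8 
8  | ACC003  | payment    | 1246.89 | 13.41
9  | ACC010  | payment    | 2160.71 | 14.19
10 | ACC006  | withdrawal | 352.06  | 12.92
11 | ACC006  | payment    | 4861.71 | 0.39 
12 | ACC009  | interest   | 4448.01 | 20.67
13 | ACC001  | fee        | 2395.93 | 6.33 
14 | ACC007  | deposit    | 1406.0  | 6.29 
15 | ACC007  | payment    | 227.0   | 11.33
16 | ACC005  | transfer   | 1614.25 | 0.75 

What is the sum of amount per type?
SELECT type, SUM(amount) as result
FROM transactions
GROUP BY type

Result:
  deposit: 4290.68
  fee: 3113.12
  interest: 5669.43
  payment: 8496.31
  transfer: 11353.34
  withdrawal: 352.06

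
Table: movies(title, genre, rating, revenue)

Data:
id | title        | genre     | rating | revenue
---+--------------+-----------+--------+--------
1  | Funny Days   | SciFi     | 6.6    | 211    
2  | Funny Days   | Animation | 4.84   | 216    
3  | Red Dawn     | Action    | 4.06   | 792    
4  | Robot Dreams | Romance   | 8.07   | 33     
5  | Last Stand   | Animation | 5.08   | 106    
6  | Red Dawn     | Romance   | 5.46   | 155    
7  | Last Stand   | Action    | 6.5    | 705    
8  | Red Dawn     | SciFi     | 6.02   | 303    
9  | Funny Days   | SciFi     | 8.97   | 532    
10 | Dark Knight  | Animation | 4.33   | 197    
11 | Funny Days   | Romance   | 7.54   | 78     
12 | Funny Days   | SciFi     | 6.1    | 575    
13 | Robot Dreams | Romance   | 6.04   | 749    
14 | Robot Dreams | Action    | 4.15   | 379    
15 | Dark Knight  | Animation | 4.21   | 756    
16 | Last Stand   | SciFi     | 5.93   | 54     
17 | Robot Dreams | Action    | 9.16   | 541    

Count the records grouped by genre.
SELECT genre, COUNT(*) as count
FROM movies
GROUP BY genre

Result:
  Action: 4
  Animation: 4
  Romance: 4
  SciFi: 5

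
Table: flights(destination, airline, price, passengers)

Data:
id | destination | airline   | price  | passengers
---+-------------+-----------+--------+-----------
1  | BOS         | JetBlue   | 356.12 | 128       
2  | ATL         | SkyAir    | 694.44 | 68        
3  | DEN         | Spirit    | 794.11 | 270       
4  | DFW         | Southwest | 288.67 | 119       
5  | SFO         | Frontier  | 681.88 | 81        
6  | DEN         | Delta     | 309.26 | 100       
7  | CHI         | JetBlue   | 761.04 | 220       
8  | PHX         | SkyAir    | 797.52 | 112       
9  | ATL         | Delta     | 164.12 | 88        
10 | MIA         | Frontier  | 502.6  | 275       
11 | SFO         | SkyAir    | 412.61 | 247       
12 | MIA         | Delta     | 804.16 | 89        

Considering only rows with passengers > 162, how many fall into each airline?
SELECT airline, COUNT(*)
FROM flights
WHERE passengers > 162
GROUP BY airline

Note: WHERE filters rows before grouping.

Result:
  Frontier: 1
  JetBlue: 1
  SkyAir: 1
  Spirit: 1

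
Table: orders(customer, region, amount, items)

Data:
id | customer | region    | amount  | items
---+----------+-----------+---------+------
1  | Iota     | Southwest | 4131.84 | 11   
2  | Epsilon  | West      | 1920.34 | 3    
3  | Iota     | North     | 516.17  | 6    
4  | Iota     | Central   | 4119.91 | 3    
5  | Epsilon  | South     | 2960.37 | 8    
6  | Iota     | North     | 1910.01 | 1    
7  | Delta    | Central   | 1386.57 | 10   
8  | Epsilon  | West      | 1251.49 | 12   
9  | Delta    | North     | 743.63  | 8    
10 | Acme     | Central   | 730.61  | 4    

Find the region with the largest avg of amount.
SELECT region, AVG(amount) as val
FROM orders
GROUP BY region
ORDER BY val DESC
LIMIT 1

Result: Southwest with avg(amount) = 4131.84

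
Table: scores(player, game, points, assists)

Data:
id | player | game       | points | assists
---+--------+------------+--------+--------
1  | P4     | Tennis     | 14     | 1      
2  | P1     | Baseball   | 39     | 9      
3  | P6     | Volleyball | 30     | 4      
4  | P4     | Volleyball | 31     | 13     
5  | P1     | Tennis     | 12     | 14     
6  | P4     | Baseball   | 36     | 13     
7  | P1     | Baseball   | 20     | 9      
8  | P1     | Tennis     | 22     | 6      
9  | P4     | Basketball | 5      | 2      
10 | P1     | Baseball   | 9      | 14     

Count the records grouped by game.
SELECT game, COUNT(*) as count
FROM scores
GROUP BY game

Result:
  Baseball: 4
  Basketball: 1
  Tennis: 3
  Volleyball: 2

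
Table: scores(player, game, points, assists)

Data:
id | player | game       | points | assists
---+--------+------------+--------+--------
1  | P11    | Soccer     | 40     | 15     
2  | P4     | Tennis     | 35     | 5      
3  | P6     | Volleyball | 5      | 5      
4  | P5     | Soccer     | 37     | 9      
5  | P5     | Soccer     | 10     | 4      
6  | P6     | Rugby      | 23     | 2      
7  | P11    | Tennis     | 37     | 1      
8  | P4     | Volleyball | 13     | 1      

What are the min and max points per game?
SELECT game, MIN(points), MAX(points)
FROM scores
GROUP BY game

Result:
  Rugby: min=23, max=23
  Soccer: min=10, max=40
  Tennis: min=35, max=37
  Volleyball: min=5, max=13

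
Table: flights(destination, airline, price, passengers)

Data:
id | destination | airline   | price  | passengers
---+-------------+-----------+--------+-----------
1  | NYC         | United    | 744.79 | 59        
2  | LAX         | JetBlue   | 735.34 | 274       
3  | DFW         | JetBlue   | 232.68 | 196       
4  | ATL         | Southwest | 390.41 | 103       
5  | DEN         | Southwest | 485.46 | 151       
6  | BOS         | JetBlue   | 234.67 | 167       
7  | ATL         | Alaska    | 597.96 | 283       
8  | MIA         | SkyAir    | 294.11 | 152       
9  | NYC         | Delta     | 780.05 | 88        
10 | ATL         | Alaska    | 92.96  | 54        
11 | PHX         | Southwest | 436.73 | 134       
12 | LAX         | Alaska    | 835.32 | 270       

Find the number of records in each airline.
SELECT airline, COUNT(*) as count
FROM flights
GROUP BY airline

Result:
  Alaska: 3
  Delta: 1
  JetBlue: 3
  SkyAir: 1
  Southwest: 3
  United: 1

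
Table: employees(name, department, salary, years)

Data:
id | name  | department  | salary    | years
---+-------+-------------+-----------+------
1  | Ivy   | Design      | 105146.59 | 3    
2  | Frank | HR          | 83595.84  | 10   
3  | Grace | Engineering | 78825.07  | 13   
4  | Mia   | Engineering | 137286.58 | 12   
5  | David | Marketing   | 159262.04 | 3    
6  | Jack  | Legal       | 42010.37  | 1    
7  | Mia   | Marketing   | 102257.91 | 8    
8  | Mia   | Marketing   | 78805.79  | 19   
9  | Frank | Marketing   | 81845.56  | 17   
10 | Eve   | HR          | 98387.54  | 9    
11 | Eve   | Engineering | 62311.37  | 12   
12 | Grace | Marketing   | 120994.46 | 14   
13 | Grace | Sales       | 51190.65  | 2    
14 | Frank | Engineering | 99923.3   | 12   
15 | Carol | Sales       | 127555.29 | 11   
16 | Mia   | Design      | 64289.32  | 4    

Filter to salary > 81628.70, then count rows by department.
SELECT department, COUNT(*)
FROM employees
WHERE salary > 81628.70
GROUP BY department

Note: WHERE filters rows before grouping.

Result:
  Design: 1
  Engineering: 2
  HR: 2
  Marketing: 4
  Sales: 1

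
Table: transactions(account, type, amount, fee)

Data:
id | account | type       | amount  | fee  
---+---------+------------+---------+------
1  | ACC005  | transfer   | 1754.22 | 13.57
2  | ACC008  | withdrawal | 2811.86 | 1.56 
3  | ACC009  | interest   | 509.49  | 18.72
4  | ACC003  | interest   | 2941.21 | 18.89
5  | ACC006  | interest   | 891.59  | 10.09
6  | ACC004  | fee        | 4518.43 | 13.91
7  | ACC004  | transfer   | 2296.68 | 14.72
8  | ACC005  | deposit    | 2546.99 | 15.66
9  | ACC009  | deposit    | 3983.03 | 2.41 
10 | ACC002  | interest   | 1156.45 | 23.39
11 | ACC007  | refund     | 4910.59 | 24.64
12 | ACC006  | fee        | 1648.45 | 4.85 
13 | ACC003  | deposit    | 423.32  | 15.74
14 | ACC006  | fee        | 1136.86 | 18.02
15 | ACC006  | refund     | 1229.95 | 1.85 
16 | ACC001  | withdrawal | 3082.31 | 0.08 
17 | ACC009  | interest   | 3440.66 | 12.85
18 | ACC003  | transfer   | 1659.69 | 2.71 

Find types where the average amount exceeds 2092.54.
SELECT type, AVG(amount)
FROM transactions
GROUP BY type
HAVING AVG(amount) > 2092.54

Result:
  deposit: avg=2317.78
  fee: avg=2434.58
  refund: avg=3070.27
  withdrawal: avg=2947.09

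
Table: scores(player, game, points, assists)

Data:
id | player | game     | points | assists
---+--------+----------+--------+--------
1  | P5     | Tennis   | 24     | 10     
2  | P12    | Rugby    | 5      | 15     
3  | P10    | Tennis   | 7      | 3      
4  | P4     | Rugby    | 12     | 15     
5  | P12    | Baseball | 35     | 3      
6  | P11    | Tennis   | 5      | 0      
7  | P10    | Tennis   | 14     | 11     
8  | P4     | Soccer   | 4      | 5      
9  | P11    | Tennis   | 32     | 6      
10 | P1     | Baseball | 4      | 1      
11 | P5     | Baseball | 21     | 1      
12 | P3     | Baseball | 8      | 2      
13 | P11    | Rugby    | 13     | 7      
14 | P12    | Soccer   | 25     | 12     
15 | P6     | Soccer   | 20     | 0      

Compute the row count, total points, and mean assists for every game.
SELECT game,
       COUNT(*) as cnt,
       SUM(points) as total_points,
       AVG(assists) as avg_assists
FROM scores
GROUP BY game

Result:
  Baseball: 4 records, 68 total points, 1.75 avg assists
  Rugby: 3 records, 30 total points, 12.33 avg assists
  Soccer: 3 records, 49 total points, 5.67 avg assists
  Tennis: 5 records, 82 total points, 6.00 avg assists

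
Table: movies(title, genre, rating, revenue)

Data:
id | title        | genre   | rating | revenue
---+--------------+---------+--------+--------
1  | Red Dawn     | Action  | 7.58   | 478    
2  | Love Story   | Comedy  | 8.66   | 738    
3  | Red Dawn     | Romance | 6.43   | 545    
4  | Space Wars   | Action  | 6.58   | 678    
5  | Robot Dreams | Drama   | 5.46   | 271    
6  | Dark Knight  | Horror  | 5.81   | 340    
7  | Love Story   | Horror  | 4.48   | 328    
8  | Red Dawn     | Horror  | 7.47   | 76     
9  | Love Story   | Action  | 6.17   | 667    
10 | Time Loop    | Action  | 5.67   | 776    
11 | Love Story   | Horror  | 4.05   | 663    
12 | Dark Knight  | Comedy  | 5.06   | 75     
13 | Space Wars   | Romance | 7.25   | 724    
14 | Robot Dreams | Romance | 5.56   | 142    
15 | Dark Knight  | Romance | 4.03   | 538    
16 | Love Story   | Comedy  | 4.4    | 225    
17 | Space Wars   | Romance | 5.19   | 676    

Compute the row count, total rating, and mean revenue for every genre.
SELECT genre,
       COUNT(*) as cnt,
       SUM(rating) as total_rating,
       AVG(revenue) as avg_revenue
FROM movies
GROUP BY genre

Result:
  Action: 4 records, 26.00 total rating, 649.75 avg revenue
  Comedy: 3 records, 18.12 total rating, 346.00 avg revenue
  Drama: 1 records, 5.46 total rating, 271.00 avg revenue
  Horror: 4 records, 21.81 total rating, 351.75 avg revenue
  Romance: 5 records, 28.46 total rating, 525.00 avg revenue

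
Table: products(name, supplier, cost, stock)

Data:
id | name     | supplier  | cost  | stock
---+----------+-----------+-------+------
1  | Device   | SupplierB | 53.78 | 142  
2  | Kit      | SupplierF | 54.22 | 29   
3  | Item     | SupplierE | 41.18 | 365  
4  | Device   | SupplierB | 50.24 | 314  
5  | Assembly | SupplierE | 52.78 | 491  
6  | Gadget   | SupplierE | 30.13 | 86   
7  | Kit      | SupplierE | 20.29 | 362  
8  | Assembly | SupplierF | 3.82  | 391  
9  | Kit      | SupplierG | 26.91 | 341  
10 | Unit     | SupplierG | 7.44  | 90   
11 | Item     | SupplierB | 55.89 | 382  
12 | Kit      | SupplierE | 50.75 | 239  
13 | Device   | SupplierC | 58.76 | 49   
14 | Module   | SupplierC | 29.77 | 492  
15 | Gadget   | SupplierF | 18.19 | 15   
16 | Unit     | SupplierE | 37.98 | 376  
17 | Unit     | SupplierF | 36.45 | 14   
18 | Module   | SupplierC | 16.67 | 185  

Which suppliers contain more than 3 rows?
SELECT supplier, COUNT(*) as cnt
FROM products
GROUP BY supplier
HAVING COUNT(*) > 3

Result:
  SupplierE: 6
  SupplierF: 4

Note: HAVING filters groups after aggregation, WHERE filters rows before.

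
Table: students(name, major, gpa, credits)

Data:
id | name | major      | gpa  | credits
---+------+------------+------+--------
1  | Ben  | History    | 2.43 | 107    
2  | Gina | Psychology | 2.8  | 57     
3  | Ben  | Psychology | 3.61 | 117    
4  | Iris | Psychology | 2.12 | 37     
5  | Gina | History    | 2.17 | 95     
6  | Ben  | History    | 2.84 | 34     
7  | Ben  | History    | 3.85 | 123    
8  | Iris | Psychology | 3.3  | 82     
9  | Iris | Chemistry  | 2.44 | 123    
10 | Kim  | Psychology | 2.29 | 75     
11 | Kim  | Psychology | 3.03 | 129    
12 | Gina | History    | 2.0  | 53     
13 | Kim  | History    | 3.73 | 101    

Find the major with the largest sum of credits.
SELECT major, SUM(credits) as val
FROM students
GROUP BY major
ORDER BY val DESC
LIMIT 1

Result: History with sum(credits) = 513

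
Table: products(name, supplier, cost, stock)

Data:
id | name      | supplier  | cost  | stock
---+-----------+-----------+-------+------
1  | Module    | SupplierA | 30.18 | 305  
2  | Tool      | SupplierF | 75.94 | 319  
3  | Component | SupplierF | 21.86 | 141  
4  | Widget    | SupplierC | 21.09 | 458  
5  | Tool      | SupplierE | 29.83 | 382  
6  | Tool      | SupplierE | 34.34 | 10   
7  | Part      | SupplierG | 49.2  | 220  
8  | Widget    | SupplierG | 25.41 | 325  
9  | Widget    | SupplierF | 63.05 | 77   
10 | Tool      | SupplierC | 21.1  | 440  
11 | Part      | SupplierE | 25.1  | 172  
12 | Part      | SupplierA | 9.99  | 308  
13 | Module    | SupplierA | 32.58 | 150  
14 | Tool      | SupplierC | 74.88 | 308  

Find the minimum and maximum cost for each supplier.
SELECT supplier, MIN(cost), MAX(cost)
FROM products
GROUP BY supplier

Result:
  SupplierA: min=9.99, max=32.58
  SupplierC: min=21.09, max=74.88
  SupplierE: min=25.10, max=34.34
  SupplierF: min=21.86, max=75.94
  SupplierG: min=25.41, max=49.20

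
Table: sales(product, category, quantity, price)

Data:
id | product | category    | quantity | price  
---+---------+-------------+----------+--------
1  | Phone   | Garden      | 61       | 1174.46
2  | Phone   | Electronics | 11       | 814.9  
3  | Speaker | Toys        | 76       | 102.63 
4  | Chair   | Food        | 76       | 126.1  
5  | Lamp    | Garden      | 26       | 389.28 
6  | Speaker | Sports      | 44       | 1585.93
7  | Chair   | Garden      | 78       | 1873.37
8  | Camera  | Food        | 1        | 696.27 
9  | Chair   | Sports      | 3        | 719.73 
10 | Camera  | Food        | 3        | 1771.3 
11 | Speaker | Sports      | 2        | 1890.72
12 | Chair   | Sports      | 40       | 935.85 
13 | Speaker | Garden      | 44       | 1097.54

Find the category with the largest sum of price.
SELECT category, SUM(price) as val
FROM sales
GROUP BY category
ORDER BY val DESC
LIMIT 1

Result: Sports with sum(price) = 5132.23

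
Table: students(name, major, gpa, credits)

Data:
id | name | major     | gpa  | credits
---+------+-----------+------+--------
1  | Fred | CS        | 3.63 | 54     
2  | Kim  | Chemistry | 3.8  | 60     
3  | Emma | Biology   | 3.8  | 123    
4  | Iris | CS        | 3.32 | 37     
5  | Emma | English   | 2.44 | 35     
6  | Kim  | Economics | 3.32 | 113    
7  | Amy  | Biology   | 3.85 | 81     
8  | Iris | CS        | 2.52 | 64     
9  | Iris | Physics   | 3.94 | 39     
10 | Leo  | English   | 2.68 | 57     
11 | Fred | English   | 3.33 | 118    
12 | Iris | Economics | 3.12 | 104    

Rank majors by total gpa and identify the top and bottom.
SELECT major, SUM(gpa)
FROM students
GROUP BY major
ORDER BY SUM(gpa)

All groups:
  Chemistry: 3.80
  Physics: 3.94
  Economics: 6.44
  Biology: 7.65
  English: 8.45
  CS: 9.47

Highest: CS (9.47)
Lowest: Chemistry (3.80)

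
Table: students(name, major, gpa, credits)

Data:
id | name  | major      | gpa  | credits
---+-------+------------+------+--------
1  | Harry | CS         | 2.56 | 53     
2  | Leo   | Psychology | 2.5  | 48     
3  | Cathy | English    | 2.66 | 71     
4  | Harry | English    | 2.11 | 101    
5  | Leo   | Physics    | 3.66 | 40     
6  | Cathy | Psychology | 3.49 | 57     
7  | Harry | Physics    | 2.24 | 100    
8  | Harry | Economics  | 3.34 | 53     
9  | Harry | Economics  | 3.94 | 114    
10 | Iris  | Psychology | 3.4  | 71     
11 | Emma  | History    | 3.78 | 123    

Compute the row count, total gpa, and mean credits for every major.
SELECT major,
       COUNT(*) as cnt,
       SUM(gpa) as total_gpa,
       AVG(credits) as avg_credits
FROM students
GROUP BY major

Result:
  CS: 1 records, 2.56 total gpa, 53.00 avg credits
  Economics: 2 records, 7.28 total gpa, 83.50 avg credits
  English: 2 records, 4.77 total gpa, 86.00 avg credits
  History: 1 records, 3.78 total gpa, 123.00 avg credits
  Physics: 2 records, 5.90 total gpa, 70.00 avg credits
  Psychology: 3 records, 9.39 total gpa, 58.67 avg credits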